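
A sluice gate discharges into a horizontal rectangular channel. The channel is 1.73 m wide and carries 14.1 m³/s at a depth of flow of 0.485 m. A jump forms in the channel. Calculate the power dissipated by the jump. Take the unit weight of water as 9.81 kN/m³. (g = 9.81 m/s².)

P = 1341 kW

q = Q/b = 14.1/1.73 = 8.15 m²/s; V₁ = q/y₁ = 16.8 m/s. Fr₁ = V₁/√(g·y₁) = 7.70.
Conjugate-depth relation: y₂/y₁ = ½[√(1 + 8Fr₁²) − 1] = ½[√475.8 − 1] = 10.4.
y₂ = 10.4 × 0.485 = 5.05 m.
V₂ = q/y₂ = 8.15/5.05 = 1.61 m/s. E₁ = y₁ + V₁²/2g = 14.9 m; E₂ = y₂ + V₂²/2g = 5.18 m. ΔE = E₁ − E₂ = 9.70 m.
P = γ·Q·ΔE = 9.81 × 14.1 × 9.70 = 1341 kW.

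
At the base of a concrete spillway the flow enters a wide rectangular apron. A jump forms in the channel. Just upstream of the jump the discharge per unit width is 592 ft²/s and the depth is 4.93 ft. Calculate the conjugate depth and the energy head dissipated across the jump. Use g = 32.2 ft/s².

V₁ = q/y₁ = 592/4.93 = 120 ft/s. Fr₁ = V₁/√(g·y₁) = 120/√(32.2×4.93) = 9.53.
From the momentum equation for a rectangular channel, y₂/y₁ = ½[√(1 + 8Fr₁²) − 1] = ½[√727.7 − 1] = 13.0.
y₂ = 13.0 × 4.93 = 64.0 ft.
V₂ = q/y₂ = 592/64.0 = 9.25 ft/s. E₁ = y₁ + V₁²/2g = 229 ft; E₂ = y₂ + V₂²/2g = 65.4 ft. ΔE = E₁ − E₂ = 163 ft.

y₂ = 64.0 ft; ΔE = 163 ft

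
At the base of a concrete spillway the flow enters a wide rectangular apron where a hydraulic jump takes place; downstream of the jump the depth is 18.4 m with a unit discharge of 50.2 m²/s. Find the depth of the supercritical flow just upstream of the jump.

V₂ = q/y₂ = 50.2/18.4 = 2.73 m/s; Fr₂ = V₂/√(g·y₂) = 0.203.
Applying the sequent-depth relation in reverse, y₁/y₂ = ½[√(1 + 8Fr₂²) − 1] = ½[√1.330 − 1] = 0.0766.
y₁ = 0.0766 × 18.4 = 1.41 m.

y₁ = 1.41 m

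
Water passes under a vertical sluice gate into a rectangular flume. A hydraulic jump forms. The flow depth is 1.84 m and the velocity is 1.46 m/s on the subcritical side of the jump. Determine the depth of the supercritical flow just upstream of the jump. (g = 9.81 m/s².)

Fr₂ = V₂/√(g·y₂) = 1.46/√(9.81×1.84) = 0.344.
The Bélanger relation is symmetric: y₁/y₂ = ½[√(1 + 8Fr₂²) − 1] = ½[√1.945 − 1] = 0.197.
y₁ = 0.197 × 1.84 = 0.363 m.

y₁ = 0.363 m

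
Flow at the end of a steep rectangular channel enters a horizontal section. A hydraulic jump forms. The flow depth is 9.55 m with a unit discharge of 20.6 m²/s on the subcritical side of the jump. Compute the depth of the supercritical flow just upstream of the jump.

V₂ = q/y₂ = 20.6/9.55 = 2.16 m/s; Fr₂ = V₂/√(g·y₂) = 0.223.
Since the conjugate-depth ratio holds either way, y₁/y₂ = ½[√(1 + 8Fr₂²) − 1] = ½[√1.397 − 1] = 0.0910.
y₁ = 0.0910 × 9.55 = 0.869 m.

y₁ = 0.869 m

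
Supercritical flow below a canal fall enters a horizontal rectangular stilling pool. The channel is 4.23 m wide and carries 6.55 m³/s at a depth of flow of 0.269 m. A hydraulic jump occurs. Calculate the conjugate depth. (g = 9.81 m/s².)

q = Q/b = 6.55/4.23 = 1.55 m²/s; V₁ = q/y₁ = 5.76 m/s. Fr₁ = V₁/√(g·y₁) = 3.54.
Sequent-depth ratio: y₂/y₁ = ½[√(1 + 8Fr₁²) − 1] = ½[√101.5 − 1] = 4.54.
y₂ = 4.54 × 0.269 = 1.22 m.

y₂ = 1.22 m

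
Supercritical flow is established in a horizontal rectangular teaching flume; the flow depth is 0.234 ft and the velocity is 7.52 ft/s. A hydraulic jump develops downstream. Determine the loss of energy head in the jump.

ΔE = 0.239 ft

Fr₁ = V₁/√(g·y₁) = 7.52/√(32.2×0.234) = 2.74.
Bélanger equation: y₂/y₁ = ½[√(1 + 8Fr₁²) − 1] = ½[√61.04 − 1] = 3.41.
y₂ = 3.41 × 0.234 = 0.797 ft.
Head loss: ΔE = (y₂ − y₁)³/(4y₁y₂) = (0.797 − 0.234)³/(4×0.234×0.797) = 0.179/0.746 = 0.239 ft.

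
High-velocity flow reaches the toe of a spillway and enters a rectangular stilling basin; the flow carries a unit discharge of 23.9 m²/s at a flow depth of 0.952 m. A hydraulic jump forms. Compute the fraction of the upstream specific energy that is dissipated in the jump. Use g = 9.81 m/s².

V₁ = q/y₁ = 23.9/0.952 = 25.1 m/s. Fr₁ = V₁/√(g·y₁) = 25.1/√(9.81×0.952) = 8.22.
By Bélanger, y₂/y₁ = ½[√(1 + 8Fr₁²) − 1] = ½[√540.9 − 1] = 11.1.
y₂ = 11.1 × 0.952 = 10.6 m.
E₁ = y₁ + V₁²/2g = 33.1 m. ΔE = (y₂ − y₁)³/(4y₁y₂) = 22.2 m. ΔE/E₁ = 22.2/33.1 = 0.672.

ΔE/E₁ = 0.672 (67.2%)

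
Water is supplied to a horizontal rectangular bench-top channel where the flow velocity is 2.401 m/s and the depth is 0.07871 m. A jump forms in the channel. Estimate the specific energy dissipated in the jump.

ΔE = 0.07973 m

Fr₁ = V₁/√(g·y₁) = 2.401/√(9.81×0.07871) = 2.732.
By Bélanger, y₂/y₁ = ½[√(1 + 8Fr₁²) − 1] = ½[√60.728 − 1] = 3.396.
y₂ = 3.396 × 0.07871 = 0.2673 m.
Head loss: ΔE = (y₂ − y₁)³/(4y₁y₂) = (0.2673 − 0.07871)³/(4×0.07871×0.2673) = 0.006711/0.08417 = 0.07973 m.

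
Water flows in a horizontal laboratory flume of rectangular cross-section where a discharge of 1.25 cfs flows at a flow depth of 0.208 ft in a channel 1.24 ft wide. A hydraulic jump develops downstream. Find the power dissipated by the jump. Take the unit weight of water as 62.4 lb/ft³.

P = 0.00574 hp

q = Q/b = 1.25/1.24 = 1.01 ft²/s; V₁ = q/y₁ = 4.85 ft/s. Fr₁ = V₁/√(g·y₁) = 1.87.
Sequent-depth ratio: y₂/y₁ = ½[√(1 + 8Fr₁²) − 1] = ½[√29.06 − 1] = 2.20.
y₂ = 2.20 × 0.208 = 0.457 ft.
Head loss: ΔE = (y₂ − y₁)³/(4y₁y₂) = (0.457 − 0.208)³/(4×0.208×0.457) = 0.0154/0.380 = 0.0404 ft.
P = γ·Q·ΔE/550 = 62.4 × 1.25 × 0.0404 / 550 = 0.00574 hp.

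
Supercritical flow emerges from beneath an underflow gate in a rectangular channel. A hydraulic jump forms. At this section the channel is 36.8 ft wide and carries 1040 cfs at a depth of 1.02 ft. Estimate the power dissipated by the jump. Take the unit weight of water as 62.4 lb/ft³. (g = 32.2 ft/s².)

P = 727 hp

q = Q/b = 1040/36.8 = 28.3 ft²/s; V₁ = q/y₁ = 27.7 ft/s. Fr₁ = V₁/√(g·y₁) = 4.83.
Bélanger equation: y₂/y₁ = ½[√(1 + 8Fr₁²) − 1] = ½[√188.0 − 1] = 6.36.
y₂ = 6.36 × 1.02 = 6.48 ft.
Head loss: ΔE = (y₂ − y₁)³/(4y₁y₂) = (6.48 − 1.02)³/(4×1.02×6.48) = 163/26.4 = 6.16 ft.
P = γ·Q·ΔE/550 = 62.4 × 1040 × 6.16 / 550 = 727 hp.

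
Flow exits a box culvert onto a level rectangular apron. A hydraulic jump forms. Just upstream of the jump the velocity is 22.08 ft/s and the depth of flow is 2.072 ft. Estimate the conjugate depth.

y₂ = 6.952 ft

Fr₁ = V₁/√(g·y₁) = 22.08/√(32.2×2.072) = 2.703.
Bélanger equation: y₂/y₁ = ½[√(1 + 8Fr₁²) − 1] = ½[√59.458 − 1] = 3.355.
y₂ = 3.355 × 2.072 = 6.952 ft.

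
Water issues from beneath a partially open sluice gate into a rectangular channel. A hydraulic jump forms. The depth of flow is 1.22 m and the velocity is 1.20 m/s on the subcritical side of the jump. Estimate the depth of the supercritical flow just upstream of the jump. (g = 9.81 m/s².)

Fr₂ = V₂/√(g·y₂) = 1.20/√(9.81×1.22) = 0.347.
From the momentum equation (using Fr₂), y₁/y₂ = ½[√(1 + 8Fr₂²) − 1] = ½[√1.963 − 1] = 0.200.
y₁ = 0.200 × 1.22 = 0.245 m.

y₁ = 0.245 m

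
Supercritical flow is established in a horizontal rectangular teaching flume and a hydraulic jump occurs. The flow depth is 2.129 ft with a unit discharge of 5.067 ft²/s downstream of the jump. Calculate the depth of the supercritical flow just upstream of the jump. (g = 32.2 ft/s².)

y₁ = 0.3074 ft

V₂ = q/y₂ = 5.067/2.129 = 2.380 ft/s; Fr₂ = V₂/√(g·y₂) = 0.2874.
Since the conjugate-depth ratio holds either way, y₁/y₂ = ½[√(1 + 8Fr₂²) − 1] = ½[√1.6610 − 1] = 0.1444.
y₁ = 0.1444 × 2.129 = 0.3074 ft.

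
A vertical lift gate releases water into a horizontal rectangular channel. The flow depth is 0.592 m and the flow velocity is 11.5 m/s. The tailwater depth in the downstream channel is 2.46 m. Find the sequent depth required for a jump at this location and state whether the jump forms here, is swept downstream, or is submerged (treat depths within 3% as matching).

Fr₁ = V₁/√(g·y₁) = 11.5/√(9.81×0.592) = 4.77.
Sequent-depth ratio: y₂/y₁ = ½[√(1 + 8Fr₁²) − 1] = ½[√183.2 − 1] = 6.27.
y₂ = 6.27 × 0.592 = 3.71 m.
Tailwater y_tw = 2.46 m: y_tw < y₂, so the jump is swept downstream.

y₂ = 3.71 m; the jump is swept downstream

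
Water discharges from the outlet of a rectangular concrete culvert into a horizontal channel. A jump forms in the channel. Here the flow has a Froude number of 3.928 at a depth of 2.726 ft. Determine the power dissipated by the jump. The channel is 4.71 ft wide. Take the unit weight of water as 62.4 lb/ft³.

Fr₁ = 3.928 (given).
Conjugate-depth relation: y₂/y₁ = ½[√(1 + 8Fr₁²) − 1] = ½[√124.43 − 1] = 5.077.
y₂ = 5.077 × 2.726 = 13.84 ft.
V₁ = Fr₁·√(g·y₁) = 3.928×√(32.2×2.726) = 36.80 ft/s; q = V₁·y₁ = 100.3 ft²/s. V₂ = q/y₂ = 100.3/13.84 = 7.248 ft/s. E₁ = y₁ + V₁²/2g = 23.76 ft; E₂ = y₂ + V₂²/2g = 14.66 ft. ΔE = E₁ − E₂ = 9.099 ft.
Q = q·b = 100.3 × 4.71 = 472.5 cfs. P = γ·Q·ΔE/550 = 62.4 × 472.5 × 9.099 / 550 = 487.8 hp.

P = 487.8 hp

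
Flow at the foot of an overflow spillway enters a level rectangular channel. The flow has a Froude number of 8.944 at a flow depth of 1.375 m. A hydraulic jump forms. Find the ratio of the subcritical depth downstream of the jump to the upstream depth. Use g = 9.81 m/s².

Fr₁ = 8.944 (given).
Conjugate-depth relation: y₂/y₁ = ½[√(1 + 8Fr₁²) − 1] = ½[√640.96 − 1] = 12.16.

y₂/y₁ = 12.16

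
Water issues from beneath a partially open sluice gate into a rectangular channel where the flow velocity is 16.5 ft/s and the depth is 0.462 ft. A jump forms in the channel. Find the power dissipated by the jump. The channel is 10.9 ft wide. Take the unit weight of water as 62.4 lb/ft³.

Fr₁ = V₁/√(g·y₁) = 16.5/√(32.2×0.462) = 4.28.
Bélanger equation: y₂/y₁ = ½[√(1 + 8Fr₁²) − 1] = ½[√147.4 − 1] = 5.57.
y₂ = 5.57 × 0.462 = 2.57 ft.
Head loss: ΔE = (y₂ − y₁)³/(4y₁y₂) = (2.57 − 0.462)³/(4×0.462×2.57) = 9.42/4.76 = 1.98 ft.
q = V₁·y₁ = 16.5 × 0.462 = 7.62 ft²/s. Q = q·b = 7.62 × 10.9 = 83.1 cfs. P = γ·Q·ΔE/550 = 62.4 × 83.1 × 1.98 / 550 = 18.7 hp.

P = 18.7 hp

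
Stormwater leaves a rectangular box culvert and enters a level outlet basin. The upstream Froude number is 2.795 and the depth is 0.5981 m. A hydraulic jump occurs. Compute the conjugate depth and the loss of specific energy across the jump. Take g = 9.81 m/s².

Fr₁ = 2.795 (given).
Conjugate-depth relation: y₂/y₁ = ½[√(1 + 8Fr₁²) − 1] = ½[√63.496 − 1] = 3.484.
y₂ = 3.484 × 0.5981 = 2.084 m.
V₁ = Fr₁·√(g·y₁) = 2.795×√(9.81×0.5981) = 6.770 m/s; q = V₁·y₁ = 4.049 m²/s. V₂ = q/y₂ = 4.049/2.084 = 1.943 m/s. E₁ = y₁ + V₁²/2g = 2.934 m; E₂ = y₂ + V₂²/2g = 2.276 m. ΔE = E₁ − E₂ = 0.6579 m.

y₂ = 2.084 m; ΔE = 0.6579 m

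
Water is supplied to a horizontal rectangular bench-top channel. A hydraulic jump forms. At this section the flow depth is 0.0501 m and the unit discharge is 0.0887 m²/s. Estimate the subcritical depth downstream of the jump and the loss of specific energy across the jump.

y₂ = 0.156 m; ΔE = 0.0377 m

V₁ = q/y₁ = 0.0887/0.0501 = 1.77 m/s. Fr₁ = V₁/√(g·y₁) = 1.77/√(9.81×0.0501) = 2.53.
Sequent-depth ratio: y₂/y₁ = ½[√(1 + 8Fr₁²) − 1] = ½[√52.02 − 1] = 3.11.
y₂ = 3.11 × 0.0501 = 0.156 m.
Head loss: ΔE = (y₂ − y₁)³/(4y₁y₂) = (0.156 − 0.0501)³/(4×0.0501×0.156) = 0.00118/0.0312 = 0.0377 m.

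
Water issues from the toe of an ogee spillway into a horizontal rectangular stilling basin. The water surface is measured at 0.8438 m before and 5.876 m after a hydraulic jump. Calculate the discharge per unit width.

For a rectangular channel the momentum equation gives q² = ½·g·y₁·y₂·(y₁ + y₂) = ½×9.81×0.8438×5.876×6.720 = 163.4.
q = √163.4 = 12.78 m²/s.

q = 12.78 m²/s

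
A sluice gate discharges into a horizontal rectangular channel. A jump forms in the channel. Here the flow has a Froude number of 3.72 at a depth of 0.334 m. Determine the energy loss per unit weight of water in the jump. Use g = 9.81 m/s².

Fr₁ = 3.72 (given).
Sequent-depth ratio: y₂/y₁ = ½[√(1 + 8Fr₁²) − 1] = ½[√111.7 − 1] = 4.78.
y₂ = 4.78 × 0.334 = 1.60 m.
V₁ = Fr₁·√(g·y₁) = 3.72×√(9.81×0.334) = 6.73 m/s; q = V₁·y₁ = 2.25 m²/s. V₂ = q/y₂ = 2.25/1.60 = 1.41 m/s. E₁ = y₁ + V₁²/2g = 2.65 m; E₂ = y₂ + V₂²/2g = 1.70 m. ΔE = E₁ − E₂ = 0.946 m.

ΔE = 0.946 m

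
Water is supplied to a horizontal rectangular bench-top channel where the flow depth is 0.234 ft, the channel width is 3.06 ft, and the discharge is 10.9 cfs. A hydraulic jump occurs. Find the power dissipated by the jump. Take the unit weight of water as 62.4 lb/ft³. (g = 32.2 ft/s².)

P = 2.53 hp

q = Q/b = 10.9/3.06 = 3.56 ft²/s; V₁ = q/y₁ = 15.2 ft/s. Fr₁ = V₁/√(g·y₁) = 5.55.
By Bélanger, y₂/y₁ = ½[√(1 + 8Fr₁²) − 1] = ½[√247.0 − 1] = 7.36.
y₂ = 7.36 × 0.234 = 1.72 ft.
Head loss: ΔE = (y₂ − y₁)³/(4y₁y₂) = (1.72 − 0.234)³/(4×0.234×1.72) = 3.29/1.61 = 2.04 ft.
P = γ·Q·ΔE/550 = 62.4 × 10.9 × 2.04 / 550 = 2.53 hp.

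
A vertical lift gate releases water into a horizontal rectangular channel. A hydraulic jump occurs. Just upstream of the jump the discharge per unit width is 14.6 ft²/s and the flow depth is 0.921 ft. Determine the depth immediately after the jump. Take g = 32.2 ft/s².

y₂ = 3.36 ft

V₁ = q/y₁ = 14.6/0.921 = 15.9 ft/s. Fr₁ = V₁/√(g·y₁) = 15.9/√(32.2×0.921) = 2.91.
Bélanger equation: y₂/y₁ = ½[√(1 + 8Fr₁²) − 1] = ½[√68.79 − 1] = 3.65.
y₂ = 3.65 × 0.921 = 3.36 ft.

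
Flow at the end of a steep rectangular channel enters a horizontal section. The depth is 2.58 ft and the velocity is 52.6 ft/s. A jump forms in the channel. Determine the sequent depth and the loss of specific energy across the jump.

Fr₁ = V₁/√(g·y₁) = 52.6/√(32.2×2.58) = 5.77.
Sequent-depth ratio: y₂/y₁ = ½[√(1 + 8Fr₁²) − 1] = ½[√267.4 − 1] = 7.68.
y₂ = 7.68 × 2.58 = 19.8 ft.
Head loss: ΔE = (y₂ − y₁)³/(4y₁y₂) = (19.8 − 2.58)³/(4×2.58×19.8) = 5111/204 = 25.0 ft.

y₂ = 19.8 ft; ΔE = 25.0 ft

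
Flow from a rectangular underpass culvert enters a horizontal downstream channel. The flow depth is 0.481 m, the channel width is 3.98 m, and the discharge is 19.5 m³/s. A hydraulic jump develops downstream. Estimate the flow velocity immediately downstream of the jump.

q = Q/b = 19.5/3.98 = 4.90 m²/s; V₁ = q/y₁ = 10.2 m/s. Fr₁ = V₁/√(g·y₁) = 4.69.
By Bélanger, y₂/y₁ = ½[√(1 + 8Fr₁²) − 1] = ½[√176.9 − 1] = 6.15.
y₂ = 6.15 × 0.481 = 2.96 m.
V₂ = q/y₂ = 4.90/2.96 = 1.66 m/s.

V₂ = 1.66 m/s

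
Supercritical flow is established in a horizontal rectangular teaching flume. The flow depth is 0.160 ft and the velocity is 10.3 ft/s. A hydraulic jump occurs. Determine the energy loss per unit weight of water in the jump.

Fr₁ = V₁/√(g·y₁) = 10.3/√(32.2×0.160) = 4.54.
Conjugate-depth relation: y₂/y₁ = ½[√(1 + 8Fr₁²) − 1] = ½[√165.7 − 1] = 5.94.
y₂ = 5.94 × 0.160 = 0.950 ft.
Head loss: ΔE = (y₂ − y₁)³/(4y₁y₂) = (0.950 − 0.160)³/(4×0.160×0.950) = 0.493/0.608 = 0.811 ft.

ΔE = 0.811 ft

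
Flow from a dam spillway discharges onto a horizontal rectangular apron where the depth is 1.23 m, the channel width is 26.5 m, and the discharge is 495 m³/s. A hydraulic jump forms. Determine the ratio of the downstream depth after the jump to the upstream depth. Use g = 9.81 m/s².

q = Q/b = 495/26.5 = 18.7 m²/s; V₁ = q/y₁ = 15.2 m/s. Fr₁ = V₁/√(g·y₁) = 4.37.
Conjugate-depth relation: y₂/y₁ = ½[√(1 + 8Fr₁²) − 1] = ½[√153.9 − 1] = 5.70.

y₂/y₁ = 5.70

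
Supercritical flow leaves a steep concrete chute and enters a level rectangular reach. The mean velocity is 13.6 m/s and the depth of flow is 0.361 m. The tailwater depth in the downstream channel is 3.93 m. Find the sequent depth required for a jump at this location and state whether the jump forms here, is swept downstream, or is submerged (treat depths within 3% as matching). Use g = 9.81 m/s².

y₂ = 3.51 m; the jump is submerged

Fr₁ = V₁/√(g·y₁) = 13.6/√(9.81×0.361) = 7.23.
Bélanger equation: y₂/y₁ = ½[√(1 + 8Fr₁²) − 1] = ½[√418.8 − 1] = 9.73.
y₂ = 9.73 × 0.361 = 3.51 m.
Tailwater y_tw = 3.93 m: y_tw > y₂, so the jump is submerged.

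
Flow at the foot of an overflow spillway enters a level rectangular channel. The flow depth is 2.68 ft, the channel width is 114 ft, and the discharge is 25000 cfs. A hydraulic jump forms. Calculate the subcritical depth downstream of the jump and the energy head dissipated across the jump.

y₂ = 32.1 ft; ΔE = 73.9 ft

q = Q/b = 25000/114 = 219 ft²/s; V₁ = q/y₁ = 81.8 ft/s. Fr₁ = V₁/√(g·y₁) = 8.81.
From the momentum equation for a rectangular channel, y₂/y₁ = ½[√(1 + 8Fr₁²) − 1] = ½[√621.7 − 1] = 12.0.
y₂ = 12.0 × 2.68 = 32.1 ft.
Head loss: ΔE = (y₂ − y₁)³/(4y₁y₂) = (32.1 − 2.68)³/(4×2.68×32.1) = 25392/344 = 73.9 ft.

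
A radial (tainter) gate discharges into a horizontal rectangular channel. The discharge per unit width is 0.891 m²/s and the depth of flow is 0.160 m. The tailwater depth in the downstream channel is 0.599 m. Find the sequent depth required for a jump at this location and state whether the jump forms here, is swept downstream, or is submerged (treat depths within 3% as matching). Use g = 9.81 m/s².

V₁ = q/y₁ = 0.891/0.160 = 5.57 m/s. Fr₁ = V₁/√(g·y₁) = 5.57/√(9.81×0.160) = 4.44.
By Bélanger, y₂/y₁ = ½[√(1 + 8Fr₁²) − 1] = ½[√159.1 − 1] = 5.81.
y₂ = 5.81 × 0.160 = 0.929 m.
Tailwater y_tw = 0.599 m: y_tw < y₂, so the jump is swept downstream.

y₂ = 0.929 m; the jump is swept downstream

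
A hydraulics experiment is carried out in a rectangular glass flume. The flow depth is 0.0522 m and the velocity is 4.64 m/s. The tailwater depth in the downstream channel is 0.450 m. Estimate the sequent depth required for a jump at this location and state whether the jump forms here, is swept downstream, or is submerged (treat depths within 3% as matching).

y₂ = 0.453 m; the jump forms here

Fr₁ = V₁/√(g·y₁) = 4.64/√(9.81×0.0522) = 6.48.
Conjugate-depth relation: y₂/y₁ = ½[√(1 + 8Fr₁²) − 1] = ½[√337.3 − 1] = 8.68.
y₂ = 8.68 × 0.0522 = 0.453 m.
Tailwater y_tw = 0.450 m: y_tw ≈ y₂, so the jump forms here.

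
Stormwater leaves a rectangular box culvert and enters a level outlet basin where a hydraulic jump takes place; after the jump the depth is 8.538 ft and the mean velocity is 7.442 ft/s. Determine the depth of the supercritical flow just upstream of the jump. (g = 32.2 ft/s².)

Fr₂ = V₂/√(g·y₂) = 7.442/√(32.2×8.538) = 0.4488.
Since the conjugate-depth ratio holds either way, y₁/y₂ = ½[√(1 + 8Fr₂²) − 1] = ½[√2.6116 − 1] = 0.3080.
y₁ = 0.3080 × 8.538 = 2.630 ft.

y₁ = 2.630 ft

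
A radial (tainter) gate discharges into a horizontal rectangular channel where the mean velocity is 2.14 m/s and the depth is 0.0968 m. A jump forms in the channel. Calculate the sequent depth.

y₂ = 0.256 m

Fr₁ = V₁/√(g·y₁) = 2.14/√(9.81×0.0968) = 2.20.
By Bélanger, y₂/y₁ = ½[√(1 + 8Fr₁²) − 1] = ½[√39.58 − 1] = 2.65.
y₂ = 2.65 × 0.0968 = 0.256 m.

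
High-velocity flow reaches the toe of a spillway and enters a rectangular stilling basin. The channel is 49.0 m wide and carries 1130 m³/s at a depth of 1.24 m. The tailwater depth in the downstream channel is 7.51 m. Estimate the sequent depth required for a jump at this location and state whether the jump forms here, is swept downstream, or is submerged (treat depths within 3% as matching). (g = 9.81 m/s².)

y₂ = 8.75 m; the jump is swept downstream

q = Q/b = 1130/49.0 = 23.1 m²/s; V₁ = q/y₁ = 18.6 m/s. Fr₁ = V₁/√(g·y₁) = 5.33.
Bélanger equation: y₂/y₁ = ½[√(1 + 8Fr₁²) − 1] = ½[√228.5 − 1] = 7.06.
y₂ = 7.06 × 1.24 = 8.75 m.
Tailwater y_tw = 7.51 m: y_tw < y₂, so the jump is swept downstream.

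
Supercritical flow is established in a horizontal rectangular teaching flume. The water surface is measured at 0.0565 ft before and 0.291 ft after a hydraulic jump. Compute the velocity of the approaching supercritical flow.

For a rectangular channel the momentum equation gives q² = ½·g·y₁·y₂·(y₁ + y₂) = ½×32.2×0.0565×0.291×0.347 = 0.0920.
q = √0.0920 = 0.303 ft²/s.
V₁ = q/y₁ = 0.303/0.0565 = 5.37 ft/s.

V₁ = 5.37 ft/s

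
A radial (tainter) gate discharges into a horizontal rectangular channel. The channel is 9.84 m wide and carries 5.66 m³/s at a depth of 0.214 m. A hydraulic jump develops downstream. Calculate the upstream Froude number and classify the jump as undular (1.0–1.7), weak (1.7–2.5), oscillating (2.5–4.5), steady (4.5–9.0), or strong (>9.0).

Fr₁ = 1.86; weak jump

q = Q/b = 5.66/9.84 = 0.575 m²/s; V₁ = q/y₁ = 2.69 m/s. Fr₁ = V₁/√(g·y₁) = 1.86.
Fr₁ = 1.86 lies in the weak range.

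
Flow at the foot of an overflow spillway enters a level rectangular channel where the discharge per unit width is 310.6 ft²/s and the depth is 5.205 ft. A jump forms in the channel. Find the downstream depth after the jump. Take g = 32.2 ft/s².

V₁ = q/y₁ = 310.6/5.205 = 59.67 ft/s. Fr₁ = V₁/√(g·y₁) = 59.67/√(32.2×5.205) = 4.609.
Bélanger equation: y₂/y₁ = ½[√(1 + 8Fr₁²) − 1] = ½[√170.97 − 1] = 6.038.
y₂ = 6.038 × 5.205 = 31.43 ft.

y₂ = 31.43 ft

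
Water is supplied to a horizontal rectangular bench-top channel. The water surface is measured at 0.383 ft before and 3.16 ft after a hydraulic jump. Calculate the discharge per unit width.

For a rectangular channel the momentum equation gives q² = ½·g·y₁·y₂·(y₁ + y₂) = ½×32.2×0.383×3.16×3.54 = 69.0.
q = √69.0 = 8.31 ft²/s.

q = 8.31 ft²/s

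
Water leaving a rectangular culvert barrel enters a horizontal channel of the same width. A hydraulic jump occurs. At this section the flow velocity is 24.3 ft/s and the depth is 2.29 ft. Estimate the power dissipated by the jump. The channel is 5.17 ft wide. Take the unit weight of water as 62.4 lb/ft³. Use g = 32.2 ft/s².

Fr₁ = V₁/√(g·y₁) = 24.3/√(32.2×2.29) = 2.83.
From the momentum equation for a rectangular channel, y₂/y₁ = ½[√(1 + 8Fr₁²) − 1] = ½[√65.06 − 1] = 3.53.
y₂ = 3.53 × 2.29 = 8.09 ft.
q = V₁·y₁ = 24.3 × 2.29 = 55.6 ft²/s. V₂ = q/y₂ = 55.6/8.09 = 6.88 ft/s. E₁ = y₁ + V₁²/2g = 11.5 ft; E₂ = y₂ + V₂²/2g = 8.83 ft. ΔE = E₁ − E₂ = 2.63 ft.
Q = q·b = 55.6 × 5.17 = 288 cfs. P = γ·Q·ΔE/550 = 62.4 × 288 × 2.63 / 550 = 86.0 hp.

P = 86.0 hp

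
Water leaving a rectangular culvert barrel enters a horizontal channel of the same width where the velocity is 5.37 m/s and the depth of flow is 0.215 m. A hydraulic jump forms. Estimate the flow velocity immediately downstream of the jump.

V₂ = 1.13 m/s

Fr₁ = V₁/√(g·y₁) = 5.37/√(9.81×0.215) = 3.70.
From the momentum equation for a rectangular channel, y₂/y₁ = ½[√(1 + 8Fr₁²) − 1] = ½[√110.4 − 1] = 4.75.
y₂ = 4.75 × 0.215 = 1.02 m.
q = V₁·y₁ = 5.37 × 0.215 = 1.15 m²/s.
V₂ = q/y₂ = 1.15/1.02 = 1.13 m/s.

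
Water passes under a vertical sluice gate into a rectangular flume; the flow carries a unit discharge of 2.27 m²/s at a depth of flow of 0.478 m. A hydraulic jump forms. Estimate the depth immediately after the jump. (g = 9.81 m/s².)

y₂ = 1.26 m

V₁ = q/y₁ = 2.27/0.478 = 4.75 m/s. Fr₁ = V₁/√(g·y₁) = 4.75/√(9.81×0.478) = 2.19.
By Bélanger, y₂/y₁ = ½[√(1 + 8Fr₁²) − 1] = ½[√39.48 − 1] = 2.64.
y₂ = 2.64 × 0.478 = 1.26 m.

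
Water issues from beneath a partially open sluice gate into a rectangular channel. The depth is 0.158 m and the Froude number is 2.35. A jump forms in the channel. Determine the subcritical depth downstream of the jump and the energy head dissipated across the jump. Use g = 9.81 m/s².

Fr₁ = 2.35 (given).
From the momentum equation for a rectangular channel, y₂/y₁ = ½[√(1 + 8Fr₁²) − 1] = ½[√45.18 − 1] = 2.86.
y₂ = 2.86 × 0.158 = 0.452 m.
V₁ = Fr₁·√(g·y₁) = 2.35×√(9.81×0.158) = 2.93 m/s; q = V₁·y₁ = 0.462 m²/s. V₂ = q/y₂ = 0.462/0.452 = 1.02 m/s. E₁ = y₁ + V₁²/2g = 0.594 m; E₂ = y₂ + V₂²/2g = 0.505 m. ΔE = E₁ − E₂ = 0.0890 m.

y₂ = 0.452 m; ΔE = 0.0890 m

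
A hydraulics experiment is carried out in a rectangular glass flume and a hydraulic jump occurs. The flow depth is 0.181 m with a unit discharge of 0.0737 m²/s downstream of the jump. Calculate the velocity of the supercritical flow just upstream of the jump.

V₁ = 2.53 m/s

V₂ = q/y₂ = 0.0737/0.181 = 0.407 m/s; Fr₂ = V₂/√(g·y₂) = 0.306.
From the momentum equation (using Fr₂), y₁/y₂ = ½[√(1 + 8Fr₂²) − 1] = ½[√1.747 − 1] = 0.161.
y₁ = 0.161 × 0.181 = 0.0291 m.
V₁ = q/y₁ = 0.0737/0.0291 = 2.53 m/s.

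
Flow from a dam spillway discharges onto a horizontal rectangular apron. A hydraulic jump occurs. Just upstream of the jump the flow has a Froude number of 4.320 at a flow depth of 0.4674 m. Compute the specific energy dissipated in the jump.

ΔE = 2.060 m

Fr₁ = 4.320 (given).
Bélanger equation: y₂/y₁ = ½[√(1 + 8Fr₁²) − 1] = ½[√150.30 − 1] = 5.630.
y₂ = 5.630 × 0.4674 = 2.631 m.
Head loss: ΔE = (y₂ − y₁)³/(4y₁y₂) = (2.631 − 0.4674)³/(4×0.4674×2.631) = 10.13/4.920 = 2.060 m.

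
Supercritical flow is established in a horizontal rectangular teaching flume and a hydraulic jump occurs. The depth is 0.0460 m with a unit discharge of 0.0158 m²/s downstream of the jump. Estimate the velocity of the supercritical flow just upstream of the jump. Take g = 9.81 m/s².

V₂ = q/y₂ = 0.0158/0.0460 = 0.343 m/s; Fr₂ = V₂/√(g·y₂) = 0.511.
The Bélanger relation is symmetric: y₁/y₂ = ½[√(1 + 8Fr₂²) − 1] = ½[√3.092 − 1] = 0.379.
y₁ = 0.379 × 0.0460 = 0.0174 m.
V₁ = q/y₁ = 0.0158/0.0174 = 0.906 m/s.

V₁ = 0.906 m/s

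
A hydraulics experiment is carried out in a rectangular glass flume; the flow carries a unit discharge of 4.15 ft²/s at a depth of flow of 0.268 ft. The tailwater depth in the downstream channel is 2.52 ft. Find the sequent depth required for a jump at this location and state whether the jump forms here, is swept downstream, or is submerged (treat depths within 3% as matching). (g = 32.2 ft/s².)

y₂ = 1.87 ft; the jump is submerged

V₁ = q/y₁ = 4.15/0.268 = 15.5 ft/s. Fr₁ = V₁/√(g·y₁) = 15.5/√(32.2×0.268) = 5.27.
Sequent-depth ratio: y₂/y₁ = ½[√(1 + 8Fr₁²) − 1] = ½[√223.3 − 1] = 6.97.
y₂ = 6.97 × 0.268 = 1.87 ft.
Tailwater y_tw = 2.52 ft: y_tw > y₂, so the jump is submerged.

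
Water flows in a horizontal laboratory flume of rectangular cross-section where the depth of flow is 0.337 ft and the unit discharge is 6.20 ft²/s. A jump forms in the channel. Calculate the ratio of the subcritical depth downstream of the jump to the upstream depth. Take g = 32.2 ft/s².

V₁ = q/y₁ = 6.20/0.337 = 18.4 ft/s. Fr₁ = V₁/√(g·y₁) = 18.4/√(32.2×0.337) = 5.58.
Conjugate-depth relation: y₂/y₁ = ½[√(1 + 8Fr₁²) − 1] = ½[√250.5 − 1] = 7.41.

y₂/y₁ = 7.41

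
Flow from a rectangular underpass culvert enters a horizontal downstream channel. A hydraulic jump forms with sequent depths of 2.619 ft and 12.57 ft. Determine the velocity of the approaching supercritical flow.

V₁ = 34.26 ft/s

For a rectangular channel the momentum equation gives q² = ½·g·y₁·y₂·(y₁ + y₂) = ½×32.2×2.619×12.57×15.19 = 8051.
q = √8051 = 89.72 ft²/s.
V₁ = q/y₁ = 89.72/2.619 = 34.26 ft/s.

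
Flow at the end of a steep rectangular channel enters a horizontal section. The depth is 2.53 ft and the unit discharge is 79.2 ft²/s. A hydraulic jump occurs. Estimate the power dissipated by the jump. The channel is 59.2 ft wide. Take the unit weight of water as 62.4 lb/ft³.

V₁ = q/y₁ = 79.2/2.53 = 31.3 ft/s. Fr₁ = V₁/√(g·y₁) = 31.3/√(32.2×2.53) = 3.47.
Conjugate-depth relation: y₂/y₁ = ½[√(1 + 8Fr₁²) − 1] = ½[√97.23 − 1] = 4.43.
y₂ = 4.43 × 2.53 = 11.2 ft.
V₂ = q/y₂ = 79.2/11.2 = 7.07 ft/s. E₁ = y₁ + V₁²/2g = 17.7 ft; E₂ = y₂ + V₂²/2g = 12.0 ft. ΔE = E₁ − E₂ = 5.76 ft.
Q = q·b = 79.2 × 59.2 = 4689 cfs. P = γ·Q·ΔE/550 = 62.4 × 4689 × 5.76 / 550 = 3066 hp.

P = 3066 hp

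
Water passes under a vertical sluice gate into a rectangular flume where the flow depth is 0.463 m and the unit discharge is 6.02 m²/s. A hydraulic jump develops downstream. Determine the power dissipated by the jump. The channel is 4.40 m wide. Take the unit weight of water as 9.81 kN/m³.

P = 1346 kW

V₁ = q/y₁ = 6.02/0.463 = 13.0 m/s. Fr₁ = V₁/√(g·y₁) = 13.0/√(9.81×0.463) = 6.10.
By Bélanger, y₂/y₁ = ½[√(1 + 8Fr₁²) − 1] = ½[√298.8 − 1] = 8.14.
y₂ = 8.14 × 0.463 = 3.77 m.
V₂ = q/y₂ = 6.02/3.77 = 1.60 m/s. E₁ = y₁ + V₁²/2g = 9.08 m; E₂ = y₂ + V₂²/2g = 3.90 m. ΔE = E₁ − E₂ = 5.18 m.
Q = q·b = 6.02 × 4.40 = 26.5 m³/s. P = γ·Q·ΔE = 9.81 × 26.5 × 5.18 = 1346 kW.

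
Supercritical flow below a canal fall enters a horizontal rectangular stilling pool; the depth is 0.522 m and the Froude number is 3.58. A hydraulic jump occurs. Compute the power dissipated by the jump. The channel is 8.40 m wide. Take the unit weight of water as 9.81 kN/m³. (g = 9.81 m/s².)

Fr₁ = 3.58 (given).
Conjugate-depth relation: y₂/y₁ = ½[√(1 + 8Fr₁²) − 1] = ½[√103.5 − 1] = 4.59.
y₂ = 4.59 × 0.522 = 2.39 m.
V₁ = Fr₁·√(g·y₁) = 3.58×√(9.81×0.522) = 8.10 m/s; q = V₁·y₁ = 4.23 m²/s. V₂ = q/y₂ = 4.23/2.39 = 1.77 m/s. E₁ = y₁ + V₁²/2g = 3.87 m; E₂ = y₂ + V₂²/2g = 2.55 m. ΔE = E₁ − E₂ = 1.31 m.
Q = q·b = 4.23 × 8.40 = 35.5 m³/s. P = γ·Q·ΔE = 9.81 × 35.5 × 1.31 = 458 kW.

P = 458 kW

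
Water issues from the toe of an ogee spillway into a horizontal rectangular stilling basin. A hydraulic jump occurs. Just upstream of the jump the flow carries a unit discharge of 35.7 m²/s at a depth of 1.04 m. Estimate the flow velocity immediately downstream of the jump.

V₂ = 2.33 m/s

V₁ = q/y₁ = 35.7/1.04 = 34.3 m/s. Fr₁ = V₁/√(g·y₁) = 34.3/√(9.81×1.04) = 10.7.
Conjugate-depth relation: y₂/y₁ = ½[√(1 + 8Fr₁²) − 1] = ½[√925.0 − 1] = 14.7.
y₂ = 14.7 × 1.04 = 15.3 m.
V₂ = q/y₂ = 35.7/15.3 = 2.33 m/s.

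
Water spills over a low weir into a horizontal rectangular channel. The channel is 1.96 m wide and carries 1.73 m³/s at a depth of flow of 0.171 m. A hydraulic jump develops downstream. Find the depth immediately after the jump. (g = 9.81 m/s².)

y₂ = 0.882 m

q = Q/b = 1.73/1.96 = 0.883 m²/s; V₁ = q/y₁ = 5.16 m/s. Fr₁ = V₁/√(g·y₁) = 3.99.
Bélanger equation: y₂/y₁ = ½[√(1 + 8Fr₁²) − 1] = ½[√128.1 − 1] = 5.16.
y₂ = 5.16 × 0.171 = 0.882 m.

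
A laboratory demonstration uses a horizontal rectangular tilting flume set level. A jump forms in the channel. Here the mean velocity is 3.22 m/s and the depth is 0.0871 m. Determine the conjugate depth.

y₂ = 0.388 m

Fr₁ = V₁/√(g·y₁) = 3.22/√(9.81×0.0871) = 3.48.
Sequent-depth ratio: y₂/y₁ = ½[√(1 + 8Fr₁²) − 1] = ½[√98.08 − 1] = 4.45.
y₂ = 4.45 × 0.0871 = 0.388 m.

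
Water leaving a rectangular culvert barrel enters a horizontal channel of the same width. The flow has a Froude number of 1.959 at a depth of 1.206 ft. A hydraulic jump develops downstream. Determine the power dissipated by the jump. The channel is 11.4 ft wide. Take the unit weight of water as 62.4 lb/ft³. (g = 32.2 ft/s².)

Fr₁ = 1.959 (given).
From the momentum equation for a rectangular channel, y₂/y₁ = ½[√(1 + 8Fr₁²) − 1] = ½[√31.701 − 1] = 2.315.
y₂ = 2.315 × 1.206 = 2.792 ft.
V₁ = Fr₁·√(g·y₁) = 1.959×√(32.2×1.206) = 12.21 ft/s; q = V₁·y₁ = 14.72 ft²/s. V₂ = q/y₂ = 14.72/2.792 = 5.273 ft/s. E₁ = y₁ + V₁²/2g = 3.520 ft; E₂ = y₂ + V₂²/2g = 3.224 ft. ΔE = E₁ − E₂ = 0.2963 ft.
Q = q·b = 14.72 × 11.4 = 167.8 cfs. P = γ·Q·ΔE/550 = 62.4 × 167.8 × 0.2963 / 550 = 5.641 hp.

P = 5.641 hp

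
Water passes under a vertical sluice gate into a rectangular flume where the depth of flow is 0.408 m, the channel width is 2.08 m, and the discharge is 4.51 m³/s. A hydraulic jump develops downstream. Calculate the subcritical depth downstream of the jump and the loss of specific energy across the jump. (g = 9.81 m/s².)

q = Q/b = 4.51/2.08 = 2.17 m²/s; V₁ = q/y₁ = 5.31 m/s. Fr₁ = V₁/√(g·y₁) = 2.66.
Bélanger equation: y₂/y₁ = ½[√(1 + 8Fr₁²) − 1] = ½[√57.45 − 1] = 3.29.
y₂ = 3.29 × 0.408 = 1.34 m.
Head loss: ΔE = (y₂ − y₁)³/(4y₁y₂) = (1.34 − 0.408)³/(4×0.408×1.34) = 0.815/2.19 = 0.372 m.

y₂ = 1.34 m; ΔE = 0.372 m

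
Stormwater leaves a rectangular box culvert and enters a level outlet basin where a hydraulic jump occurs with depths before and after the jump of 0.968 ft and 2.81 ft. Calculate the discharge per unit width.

For a rectangular channel the momentum equation gives q² = ½·g·y₁·y₂·(y₁ + y₂) = ½×32.2×0.968×2.81×3.78 = 165.
q = √165 = 12.9 ft²/s.

q = 12.9 ft²/s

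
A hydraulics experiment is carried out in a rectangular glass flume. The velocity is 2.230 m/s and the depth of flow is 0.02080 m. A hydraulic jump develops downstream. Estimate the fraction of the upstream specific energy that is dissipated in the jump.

ΔE/E₁ = 0.485 (48.5%)

Fr₁ = V₁/√(g·y₁) = 2.230/√(9.81×0.02080) = 4.937.
Bélanger equation: y₂/y₁ = ½[√(1 + 8Fr₁²) − 1] = ½[√195.97 − 1] = 6.499.
y₂ = 6.499 × 0.02080 = 0.1352 m.
E₁ = y₁ + V₁²/2g = 0.2743 m. ΔE = (y₂ − y₁)³/(4y₁y₂) = 0.1331 m. ΔE/E₁ = 0.1331/0.2743 = 0.485.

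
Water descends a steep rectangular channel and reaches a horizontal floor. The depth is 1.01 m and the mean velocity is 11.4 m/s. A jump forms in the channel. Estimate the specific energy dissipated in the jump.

Fr₁ = V₁/√(g·y₁) = 11.4/√(9.81×1.01) = 3.62.
From the momentum equation for a rectangular channel, y₂/y₁ = ½[√(1 + 8Fr₁²) − 1] = ½[√105.9 − 1] = 4.65.
y₂ = 4.65 × 1.01 = 4.69 m.
Head loss: ΔE = (y₂ − y₁)³/(4y₁y₂) = (4.69 − 1.01)³/(4×1.01×4.69) = 49.9/19.0 = 2.63 m.

ΔE = 2.63 m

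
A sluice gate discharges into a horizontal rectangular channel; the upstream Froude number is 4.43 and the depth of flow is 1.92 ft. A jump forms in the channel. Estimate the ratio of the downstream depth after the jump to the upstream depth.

y₂/y₁ = 5.78

Fr₁ = 4.43 (given).
Conjugate-depth relation: y₂/y₁ = ½[√(1 + 8Fr₁²) − 1] = ½[√158.0 − 1] = 5.78.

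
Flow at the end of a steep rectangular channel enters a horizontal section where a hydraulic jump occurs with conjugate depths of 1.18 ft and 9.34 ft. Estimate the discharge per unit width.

q = 43.2 ft²/s

For a rectangular channel the momentum equation gives q² = ½·g·y₁·y₂·(y₁ + y₂) = ½×32.2×1.18×9.34×10.5 = 1867.
q = √1867 = 43.2 ft²/s.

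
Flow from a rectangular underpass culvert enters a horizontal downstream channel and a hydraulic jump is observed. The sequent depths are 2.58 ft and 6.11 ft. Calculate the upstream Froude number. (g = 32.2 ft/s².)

Fr₁ = 2.00

For a rectangular channel the momentum equation gives q² = ½·g·y₁·y₂·(y₁ + y₂) = ½×32.2×2.58×6.11×8.69 = 2205.
q = √2205 = 47.0 ft²/s.
V₁ = q/y₁ = 18.2 ft/s; Fr₁ = V₁/√(g·y₁) = 2.00.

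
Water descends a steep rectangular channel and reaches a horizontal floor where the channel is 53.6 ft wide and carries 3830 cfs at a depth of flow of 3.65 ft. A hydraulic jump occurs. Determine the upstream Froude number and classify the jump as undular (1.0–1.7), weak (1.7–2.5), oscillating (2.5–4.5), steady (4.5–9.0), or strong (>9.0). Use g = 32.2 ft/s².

Fr₁ = 1.81; weak jump

q = Q/b = 3830/53.6 = 71.5 ft²/s; V₁ = q/y₁ = 19.6 ft/s. Fr₁ = V₁/√(g·y₁) = 1.81.
Fr₁ = 1.81 lies in the weak range.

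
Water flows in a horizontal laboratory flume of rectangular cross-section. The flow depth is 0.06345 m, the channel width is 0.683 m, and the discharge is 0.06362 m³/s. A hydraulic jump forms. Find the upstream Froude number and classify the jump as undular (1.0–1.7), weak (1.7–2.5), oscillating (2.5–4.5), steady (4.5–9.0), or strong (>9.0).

Fr₁ = 1.861; weak jump

q = Q/b = 0.06362/0.683 = 0.09315 m²/s; V₁ = q/y₁ = 1.468 m/s. Fr₁ = V₁/√(g·y₁) = 1.861.
Fr₁ = 1.861 lies in the weak range.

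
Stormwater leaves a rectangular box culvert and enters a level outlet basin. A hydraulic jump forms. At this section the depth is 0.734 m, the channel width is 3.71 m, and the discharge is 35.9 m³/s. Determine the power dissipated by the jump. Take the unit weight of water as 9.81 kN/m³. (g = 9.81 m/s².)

q = Q/b = 35.9/3.71 = 9.68 m²/s; V₁ = q/y₁ = 13.2 m/s. Fr₁ = V₁/√(g·y₁) = 4.91.
From the momentum equation for a rectangular channel, y₂/y₁ = ½[√(1 + 8Fr₁²) − 1] = ½[√194.1 − 1] = 6.47.
y₂ = 6.47 × 0.734 = 4.75 m.
Head loss: ΔE = (y₂ − y₁)³/(4y₁y₂) = (4.75 − 0.734)³/(4×0.734×4.75) = 64.6/13.9 = 4.63 m.
P = γ·Q·ΔE = 9.81 × 35.9 × 4.63 = 1632 kW.

P = 1632 kW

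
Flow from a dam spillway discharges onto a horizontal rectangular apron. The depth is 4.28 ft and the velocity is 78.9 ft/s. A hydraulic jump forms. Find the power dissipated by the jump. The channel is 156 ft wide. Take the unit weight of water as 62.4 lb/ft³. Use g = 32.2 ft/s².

P = 365536 hp

Fr₁ = V₁/√(g·y₁) = 78.9/√(32.2×4.28) = 6.72.
From the momentum equation for a rectangular channel, y₂/y₁ = ½[√(1 + 8Fr₁²) − 1] = ½[√362.4 − 1] = 9.02.
y₂ = 9.02 × 4.28 = 38.6 ft.
Head loss: ΔE = (y₂ − y₁)³/(4y₁y₂) = (38.6 − 4.28)³/(4×4.28×38.6) = 40413/661 = 61.2 ft.
q = V₁·y₁ = 78.9 × 4.28 = 338 ft²/s. Q = q·b = 338 × 156 = 52680 cfs. P = γ·Q·ΔE/550 = 62.4 × 52680 × 61.2 / 550 = 365536 hp.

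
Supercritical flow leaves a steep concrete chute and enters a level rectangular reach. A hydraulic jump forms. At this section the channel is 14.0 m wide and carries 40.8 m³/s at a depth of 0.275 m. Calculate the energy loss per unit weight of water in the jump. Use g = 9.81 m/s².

q = Q/b = 40.8/14.0 = 2.91 m²/s; V₁ = q/y₁ = 10.6 m/s. Fr₁ = V₁/√(g·y₁) = 6.45.
Conjugate-depth relation: y₂/y₁ = ½[√(1 + 8Fr₁²) − 1] = ½[√334.0 − 1] = 8.64.
y₂ = 8.64 × 0.275 = 2.38 m.
V₂ = q/y₂ = 2.91/2.38 = 1.23 m/s. E₁ = y₁ + V₁²/2g = 6.00 m; E₂ = y₂ + V₂²/2g = 2.45 m. ΔE = E₁ − E₂ = 3.55 m.

ΔE = 3.55 m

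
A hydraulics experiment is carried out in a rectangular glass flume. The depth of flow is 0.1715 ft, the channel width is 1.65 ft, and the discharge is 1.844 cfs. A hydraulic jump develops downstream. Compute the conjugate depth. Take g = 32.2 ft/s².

y₂ = 0.5923 ft

q = Q/b = 1.844/1.65 = 1.118 ft²/s; V₁ = q/y₁ = 6.516 ft/s. Fr₁ = V₁/√(g·y₁) = 2.773.
Bélanger equation: y₂/y₁ = ½[√(1 + 8Fr₁²) − 1] = ½[√62.517 − 1] = 3.453.
y₂ = 3.453 × 0.1715 = 0.5923 ft.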